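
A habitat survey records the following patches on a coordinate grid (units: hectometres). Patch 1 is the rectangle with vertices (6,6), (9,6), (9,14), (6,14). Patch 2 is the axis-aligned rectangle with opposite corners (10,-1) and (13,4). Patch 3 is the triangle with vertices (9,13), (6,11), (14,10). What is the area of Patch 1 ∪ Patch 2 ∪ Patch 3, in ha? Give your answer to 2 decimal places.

By inclusion–exclusion:
Individual areas: |Patch 1| = 24, |Patch 2| = 15, |Patch 3| = 9.5.
|Patch 1∩Patch 2| = 0 (no overlap).
|Patch 1∩Patch 3| = 3.5625.
|Patch 2∩Patch 3| = 0.
|Patch 1∩Patch 2∩Patch 3| = 0.
|Patch 1 ∪ Patch 2 ∪ Patch 3| = 48.5 − 3.5625 + 0 = 44.94.

44.94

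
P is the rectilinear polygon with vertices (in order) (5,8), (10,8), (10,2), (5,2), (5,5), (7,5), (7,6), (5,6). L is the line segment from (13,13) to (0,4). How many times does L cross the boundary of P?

2

The segment meets the boundary at (5,7.462), (5.778,8).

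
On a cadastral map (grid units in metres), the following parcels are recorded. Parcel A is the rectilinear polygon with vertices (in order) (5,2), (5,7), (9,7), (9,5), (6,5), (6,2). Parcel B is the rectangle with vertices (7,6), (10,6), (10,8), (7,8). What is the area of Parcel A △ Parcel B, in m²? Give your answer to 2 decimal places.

|Parcel A| = 11, |Parcel B| = 6, |Parcel A∩Parcel B| = 2.
|Parcel A △ Parcel B| = |Parcel A| + |Parcel B| − 2·|Parcel A∩Parcel B| = 11 + 6 − 4 = 13.00.

13.00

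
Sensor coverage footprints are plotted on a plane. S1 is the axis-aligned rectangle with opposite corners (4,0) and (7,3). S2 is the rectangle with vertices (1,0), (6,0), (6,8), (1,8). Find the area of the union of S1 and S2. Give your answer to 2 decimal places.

By inclusion–exclusion:
Individual areas: |S1| = 9, |S2| = 40.
|S1∩S2|: x∈[4,6], y∈[0,3] → 2·3 = 6.
|S1 ∪ S2| = 49 − 6 = 43.00.

43.00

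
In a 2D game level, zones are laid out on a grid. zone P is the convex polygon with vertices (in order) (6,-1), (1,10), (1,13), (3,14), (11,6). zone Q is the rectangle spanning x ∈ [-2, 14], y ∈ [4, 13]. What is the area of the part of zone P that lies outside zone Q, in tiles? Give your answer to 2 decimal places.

|zone P| = 72, |zone P∩zone Q| = 55.8896.
|zone P ∖ zone Q| = |zone P| − |zone P∩zone Q| = 72 − 55.8896 = 16.11.

16.11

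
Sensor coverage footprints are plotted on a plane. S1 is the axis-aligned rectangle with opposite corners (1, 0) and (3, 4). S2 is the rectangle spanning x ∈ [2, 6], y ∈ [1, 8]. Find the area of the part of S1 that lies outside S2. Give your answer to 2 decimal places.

|S1∩S2|: x∈[2,3], y∈[1,4] → 1·3 = 3.
|S1| = 8.
|S1 ∖ S2| = |S1| − |S1∩S2| = 8 − 3 = 5.00.

5.00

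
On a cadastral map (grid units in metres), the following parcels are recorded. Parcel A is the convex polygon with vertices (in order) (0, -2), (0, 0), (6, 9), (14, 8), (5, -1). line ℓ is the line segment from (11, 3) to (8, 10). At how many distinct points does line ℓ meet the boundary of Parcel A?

2

The segment meets the boundary at (8.566,8.679), (10.4,4.4).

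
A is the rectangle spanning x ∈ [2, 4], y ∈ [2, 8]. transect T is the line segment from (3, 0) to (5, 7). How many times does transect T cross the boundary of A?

The segment meets the boundary at (4,3.5), (3.571,2).

2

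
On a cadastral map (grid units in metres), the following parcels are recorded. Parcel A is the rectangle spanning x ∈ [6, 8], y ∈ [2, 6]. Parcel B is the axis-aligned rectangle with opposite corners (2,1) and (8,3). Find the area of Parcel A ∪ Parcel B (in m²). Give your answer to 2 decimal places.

18.00

By inclusion–exclusion:
Individual areas: |Parcel A| = 8, |Parcel B| = 12.
|Parcel A∩Parcel B|: x∈[6,8], y∈[2,3] → 2·1 = 2.
|Parcel A ∪ Parcel B| = 20 − 2 = 18.00.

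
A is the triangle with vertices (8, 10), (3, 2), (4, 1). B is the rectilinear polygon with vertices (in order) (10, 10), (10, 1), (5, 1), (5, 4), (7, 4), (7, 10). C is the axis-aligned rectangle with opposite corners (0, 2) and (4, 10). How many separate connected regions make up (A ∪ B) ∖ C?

1

(A ∪ B) ∖ C is a single connected region.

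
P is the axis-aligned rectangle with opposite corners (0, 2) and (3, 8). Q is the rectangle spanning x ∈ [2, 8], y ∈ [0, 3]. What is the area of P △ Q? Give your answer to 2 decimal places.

34.00

|P∩Q|: x∈[2,3], y∈[2,3] → 1·1 = 1.
|P △ Q| = |P| + |Q| − 2·|P∩Q| = 18 + 18 − 2 = 34.00.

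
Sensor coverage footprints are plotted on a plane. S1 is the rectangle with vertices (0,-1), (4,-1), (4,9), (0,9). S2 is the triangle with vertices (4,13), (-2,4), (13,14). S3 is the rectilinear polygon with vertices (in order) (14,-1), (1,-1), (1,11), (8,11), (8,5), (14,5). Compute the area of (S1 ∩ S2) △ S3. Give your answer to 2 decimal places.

116.17

|S1 ∩ S2| = 8.
|(S1 ∩ S2) ∩ S3| = 5.9167.
|(S1 ∩ S2) △ S3| = 8 + 120 − 11.8333 = 116.17.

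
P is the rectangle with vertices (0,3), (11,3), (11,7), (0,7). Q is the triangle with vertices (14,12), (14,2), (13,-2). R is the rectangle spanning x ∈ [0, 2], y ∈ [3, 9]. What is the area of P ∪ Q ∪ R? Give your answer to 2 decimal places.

By inclusion–exclusion:
Individual areas: |P| = 44, |Q| = 5, |R| = 12.
|P∩Q| = 0.
|P∩R|: x∈[0,2], y∈[3,7] → 2·4 = 8.
|Q∩R| = 0.
|P∩Q∩R| = 0.
|P ∪ Q ∪ R| = 61 − 8 + 0 = 53.00.

53.00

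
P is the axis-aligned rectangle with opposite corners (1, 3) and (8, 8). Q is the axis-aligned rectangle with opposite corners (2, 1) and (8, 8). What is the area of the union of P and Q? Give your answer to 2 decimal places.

By inclusion–exclusion:
Individual areas: |P| = 35, |Q| = 42.
|P∩Q|: x∈[2,8], y∈[3,8] → 6·5 = 30.
|P ∪ Q| = 77 − 30 = 47.00.

47.00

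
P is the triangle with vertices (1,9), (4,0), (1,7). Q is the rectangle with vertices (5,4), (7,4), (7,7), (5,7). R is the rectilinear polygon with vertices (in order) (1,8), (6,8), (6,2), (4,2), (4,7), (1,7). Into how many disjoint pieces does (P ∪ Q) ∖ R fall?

3

(P ∪ Q) ∖ R splits into 3 disjoint pieces (area 0.1667, area 2.3333, area 3).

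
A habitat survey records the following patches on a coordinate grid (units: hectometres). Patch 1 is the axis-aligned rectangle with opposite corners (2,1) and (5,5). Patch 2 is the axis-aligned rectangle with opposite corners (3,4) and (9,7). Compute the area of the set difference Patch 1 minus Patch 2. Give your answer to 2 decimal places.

|Patch 1∩Patch 2|: x∈[3,5], y∈[4,5] → 2·1 = 2.
|Patch 1| = 12.
|Patch 1 ∖ Patch 2| = |Patch 1| − |Patch 1∩Patch 2| = 12 − 2 = 10.00.

10.00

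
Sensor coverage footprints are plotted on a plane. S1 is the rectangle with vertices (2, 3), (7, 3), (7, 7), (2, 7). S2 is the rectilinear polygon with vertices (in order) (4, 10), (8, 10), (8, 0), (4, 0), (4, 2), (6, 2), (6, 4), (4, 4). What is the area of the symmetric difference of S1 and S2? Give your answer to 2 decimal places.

|S1| = 20, |S2| = 36, |S1∩S2| = 10.
|S1 △ S2| = |S1| + |S2| − 2·|S1∩S2| = 20 + 36 − 20 = 36.00.

36.00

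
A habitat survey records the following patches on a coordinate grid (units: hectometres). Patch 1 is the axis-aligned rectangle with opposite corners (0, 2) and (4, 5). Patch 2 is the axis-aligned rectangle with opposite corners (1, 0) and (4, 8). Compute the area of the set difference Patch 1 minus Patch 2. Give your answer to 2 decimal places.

|Patch 1∩Patch 2|: x∈[1,4], y∈[2,5] → 3·3 = 9.
|Patch 1| = 12.
|Patch 1 ∖ Patch 2| = |Patch 1| − |Patch 1∩Patch 2| = 12 − 9 = 3.00.

3.00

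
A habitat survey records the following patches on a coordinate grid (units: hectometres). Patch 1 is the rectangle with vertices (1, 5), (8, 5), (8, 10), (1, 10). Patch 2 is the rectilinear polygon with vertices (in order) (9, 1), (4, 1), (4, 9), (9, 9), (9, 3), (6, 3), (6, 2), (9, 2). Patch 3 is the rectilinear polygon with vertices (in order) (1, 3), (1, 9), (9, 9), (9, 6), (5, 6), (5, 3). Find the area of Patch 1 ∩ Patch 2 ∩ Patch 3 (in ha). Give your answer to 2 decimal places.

The intersection is the polygon with vertices (4,5), (4,9), (8,9), (8,6), (5,6), (5,5).
By the shoelace formula its area is 13.00.

13.00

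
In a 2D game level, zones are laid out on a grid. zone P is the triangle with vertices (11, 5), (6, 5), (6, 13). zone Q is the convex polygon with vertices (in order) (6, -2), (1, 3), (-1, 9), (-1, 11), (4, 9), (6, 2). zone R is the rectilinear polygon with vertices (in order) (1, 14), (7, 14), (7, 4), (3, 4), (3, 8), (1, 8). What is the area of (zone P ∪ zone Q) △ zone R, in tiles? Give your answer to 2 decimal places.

79.36

|zone P ∪ zone Q| = 66.5.
|(zone P ∪ zone Q) ∩ zone R| = 19.5714.
|(zone P ∪ zone Q) △ zone R| = 66.5 + 52 − 39.1429 = 79.36.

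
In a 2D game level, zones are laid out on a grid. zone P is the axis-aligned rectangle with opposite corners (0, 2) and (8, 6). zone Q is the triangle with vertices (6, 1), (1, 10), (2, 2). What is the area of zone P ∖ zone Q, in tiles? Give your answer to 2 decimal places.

|zone P| = 32, |zone P∩zone Q| = 10.3333.
|zone P ∖ zone Q| = |zone P| − |zone P∩zone Q| = 32 − 10.3333 = 21.67.

21.67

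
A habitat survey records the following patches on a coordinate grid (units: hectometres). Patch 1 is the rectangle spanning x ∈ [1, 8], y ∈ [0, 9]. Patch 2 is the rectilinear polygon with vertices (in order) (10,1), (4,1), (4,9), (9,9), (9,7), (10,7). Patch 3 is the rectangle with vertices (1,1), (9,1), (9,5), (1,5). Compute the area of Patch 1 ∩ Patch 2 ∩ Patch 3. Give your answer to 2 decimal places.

The intersection is the polygon with vertices (4,1), (4,5), (8,5), (8,1).
By the shoelace formula its area is 16.00.

16.00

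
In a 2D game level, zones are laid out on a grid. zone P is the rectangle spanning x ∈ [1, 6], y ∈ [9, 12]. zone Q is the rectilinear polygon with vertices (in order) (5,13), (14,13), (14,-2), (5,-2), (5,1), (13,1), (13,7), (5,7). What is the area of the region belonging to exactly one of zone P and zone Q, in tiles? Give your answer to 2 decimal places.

96.00

|zone P| = 15, |zone Q| = 87, |zone P∩zone Q| = 3.
|zone P △ zone Q| = |zone P| + |zone Q| − 2·|zone P∩zone Q| = 15 + 87 − 6 = 96.00.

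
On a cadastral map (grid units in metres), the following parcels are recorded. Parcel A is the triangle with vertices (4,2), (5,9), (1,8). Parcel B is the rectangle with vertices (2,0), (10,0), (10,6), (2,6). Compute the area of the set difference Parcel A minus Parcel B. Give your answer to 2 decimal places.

8.36

|Parcel A| = 13.5, |Parcel A∩Parcel B| = 5.1429.
|Parcel A ∖ Parcel B| = |Parcel A| − |Parcel A∩Parcel B| = 13.5 − 5.1429 = 8.36.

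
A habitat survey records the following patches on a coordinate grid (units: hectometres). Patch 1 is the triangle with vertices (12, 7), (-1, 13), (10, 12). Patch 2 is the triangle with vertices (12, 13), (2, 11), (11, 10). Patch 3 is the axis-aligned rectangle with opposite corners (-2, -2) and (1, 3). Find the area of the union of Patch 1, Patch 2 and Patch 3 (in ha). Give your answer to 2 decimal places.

45.67

By inclusion–exclusion:
Individual areas: |Patch 1| = 26.5, |Patch 2| = 14, |Patch 3| = 15.
|Patch 1∩Patch 2| = 9.8295.
|Patch 1∩Patch 3| = 0.
|Patch 2∩Patch 3| = 0.
|Patch 1∩Patch 2∩Patch 3| = 0.
|Patch 1 ∪ Patch 2 ∪ Patch 3| = 55.5 − 9.8295 + 0 = 45.67.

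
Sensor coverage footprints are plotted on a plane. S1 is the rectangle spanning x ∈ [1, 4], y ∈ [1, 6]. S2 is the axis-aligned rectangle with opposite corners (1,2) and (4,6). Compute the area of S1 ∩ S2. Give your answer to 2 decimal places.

12.00

|S1∩S2|: x∈[1,4], y∈[2,6] → 3·4 = 12.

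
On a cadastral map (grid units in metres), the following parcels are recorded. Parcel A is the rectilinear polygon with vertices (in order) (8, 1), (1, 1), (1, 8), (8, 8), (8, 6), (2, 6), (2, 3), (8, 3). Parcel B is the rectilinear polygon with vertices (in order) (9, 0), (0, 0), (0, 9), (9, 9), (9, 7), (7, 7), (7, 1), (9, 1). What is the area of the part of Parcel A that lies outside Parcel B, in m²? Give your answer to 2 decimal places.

3.00

|Parcel A| = 31, |Parcel A∩Parcel B| = 28.
|Parcel A ∖ Parcel B| = |Parcel A| − |Parcel A∩Parcel B| = 31 − 28 = 3.00.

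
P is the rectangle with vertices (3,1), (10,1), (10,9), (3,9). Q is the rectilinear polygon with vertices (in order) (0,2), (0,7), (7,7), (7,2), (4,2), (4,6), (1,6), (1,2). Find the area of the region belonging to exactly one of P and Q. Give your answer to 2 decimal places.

|P| = 56, |Q| = 23, |P∩Q| = 16.
|P △ Q| = |P| + |Q| − 2·|P∩Q| = 56 + 23 − 32 = 47.00.

47.00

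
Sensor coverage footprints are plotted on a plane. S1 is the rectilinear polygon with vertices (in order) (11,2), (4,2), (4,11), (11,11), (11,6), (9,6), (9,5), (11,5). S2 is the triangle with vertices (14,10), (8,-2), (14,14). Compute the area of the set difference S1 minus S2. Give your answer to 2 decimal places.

|S1| = 61, |S1∩S2| = 1.8125.
|S1 ∖ S2| = |S1| − |S1∩S2| = 61 − 1.8125 = 59.19.

59.19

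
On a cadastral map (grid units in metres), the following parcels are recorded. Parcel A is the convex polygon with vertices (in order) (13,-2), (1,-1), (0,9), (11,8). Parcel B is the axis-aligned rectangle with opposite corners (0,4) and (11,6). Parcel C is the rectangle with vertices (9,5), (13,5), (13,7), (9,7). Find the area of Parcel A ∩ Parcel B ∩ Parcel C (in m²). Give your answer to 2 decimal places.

The intersection is the polygon with vertices (11,6), (11,5), (9,5), (9,6).
By the shoelace formula its area is 2.00.

2.00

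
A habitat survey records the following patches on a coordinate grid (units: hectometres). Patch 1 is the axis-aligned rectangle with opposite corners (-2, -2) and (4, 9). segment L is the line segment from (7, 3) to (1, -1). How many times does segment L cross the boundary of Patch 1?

The segment meets the boundary at (4,1).

1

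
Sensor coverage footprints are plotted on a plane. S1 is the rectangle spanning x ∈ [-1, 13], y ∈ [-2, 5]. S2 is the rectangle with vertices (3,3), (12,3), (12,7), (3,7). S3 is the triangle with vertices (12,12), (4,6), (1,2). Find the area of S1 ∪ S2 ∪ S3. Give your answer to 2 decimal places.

118.92

By inclusion–exclusion:
Individual areas: |S1| = 98, |S2| = 36, |S3| = 7.
|S1∩S2|: x∈[3,12], y∈[3,5] → 9·2 = 18.
|S1∩S3| = 1.575.
|S2∩S3| = 3.2348.
|S1∩S2∩S3| = 0.7265.
|S1 ∪ S2 ∪ S3| = 141 − 22.8098 + 0.7265 = 118.92.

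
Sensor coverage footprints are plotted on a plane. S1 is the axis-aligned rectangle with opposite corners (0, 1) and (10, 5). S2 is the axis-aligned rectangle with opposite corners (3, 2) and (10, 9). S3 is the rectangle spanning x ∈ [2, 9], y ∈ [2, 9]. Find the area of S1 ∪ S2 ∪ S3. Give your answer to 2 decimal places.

72.00

By inclusion–exclusion:
Individual areas: |S1| = 40, |S2| = 49, |S3| = 49.
|S1∩S2|: x∈[3,10], y∈[2,5] → 7·3 = 21.
|S1∩S3|: x∈[2,9], y∈[2,5] → 7·3 = 21.
|S2∩S3|: x∈[3,9], y∈[2,9] → 6·7 = 42.
|S1∩S2∩S3| = 18.
|S1 ∪ S2 ∪ S3| = 138 − 84 + 18 = 72.00.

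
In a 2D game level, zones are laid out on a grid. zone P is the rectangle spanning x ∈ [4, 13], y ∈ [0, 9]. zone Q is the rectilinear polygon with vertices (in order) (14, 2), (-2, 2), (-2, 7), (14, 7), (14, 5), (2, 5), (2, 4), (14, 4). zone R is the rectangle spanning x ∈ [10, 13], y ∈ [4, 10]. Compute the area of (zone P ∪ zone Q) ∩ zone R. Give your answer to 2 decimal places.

The region (zone P ∪ zone Q) ∩ zone R is the polygon with vertices (13,9), (13,7), (13,5), (13,4), (10,4), (10,9).
By the shoelace formula its area is 15.00.

15.00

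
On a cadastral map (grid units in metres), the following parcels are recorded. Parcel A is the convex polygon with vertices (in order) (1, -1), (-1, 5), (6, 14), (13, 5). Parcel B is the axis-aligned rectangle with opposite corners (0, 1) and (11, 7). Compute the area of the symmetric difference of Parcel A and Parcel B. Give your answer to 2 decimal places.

57.73

|Parcel A| = 105, |Parcel B| = 66, |Parcel A∩Parcel B| = 56.6349.
|Parcel A △ Parcel B| = |Parcel A| + |Parcel B| − 2·|Parcel A∩Parcel B| = 105 + 66 − 113.2698 = 57.73.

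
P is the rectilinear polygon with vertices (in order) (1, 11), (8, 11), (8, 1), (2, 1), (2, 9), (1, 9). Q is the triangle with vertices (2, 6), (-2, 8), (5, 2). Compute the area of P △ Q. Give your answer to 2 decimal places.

62.71

|P| = 62, |Q| = 5, |P∩Q| = 2.1429.
|P △ Q| = |P| + |Q| − 2·|P∩Q| = 62 + 5 − 4.2857 = 62.71.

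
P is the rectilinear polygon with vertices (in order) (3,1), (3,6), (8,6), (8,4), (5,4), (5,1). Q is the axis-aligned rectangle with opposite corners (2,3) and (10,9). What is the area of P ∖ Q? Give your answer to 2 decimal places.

4.00

|P| = 16, |P∩Q| = 12.
|P ∖ Q| = |P| − |P∩Q| = 16 − 12 = 4.00.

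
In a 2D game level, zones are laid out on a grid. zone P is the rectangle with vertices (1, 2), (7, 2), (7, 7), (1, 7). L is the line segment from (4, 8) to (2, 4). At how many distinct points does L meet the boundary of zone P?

1

The segment meets the boundary at (3.5,7).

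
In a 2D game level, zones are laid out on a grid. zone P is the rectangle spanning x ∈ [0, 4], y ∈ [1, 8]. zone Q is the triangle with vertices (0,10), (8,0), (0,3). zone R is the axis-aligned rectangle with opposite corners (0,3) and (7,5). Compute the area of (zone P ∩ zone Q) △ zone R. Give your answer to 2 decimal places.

17.40

|zone P ∩ zone Q| = 19.4.
|(zone P ∩ zone Q) ∩ zone R| = 8.
|(zone P ∩ zone Q) △ zone R| = 19.4 + 14 − 16 = 17.40.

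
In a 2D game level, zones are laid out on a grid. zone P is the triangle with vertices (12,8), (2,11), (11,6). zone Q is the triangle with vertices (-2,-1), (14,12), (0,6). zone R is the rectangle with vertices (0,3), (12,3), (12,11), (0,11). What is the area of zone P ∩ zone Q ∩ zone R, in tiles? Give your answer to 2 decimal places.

The intersection is the polygon with vertices (8.396,7.447), (6.21,8.661), (7.686,9.294), (9.865,8.64).
By the shoelace formula its area is 3.37.

3.37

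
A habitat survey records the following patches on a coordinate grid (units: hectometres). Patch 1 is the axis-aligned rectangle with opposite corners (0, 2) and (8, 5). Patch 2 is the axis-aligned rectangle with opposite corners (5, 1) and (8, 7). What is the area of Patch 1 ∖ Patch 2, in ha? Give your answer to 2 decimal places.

|Patch 1∩Patch 2|: x∈[5,8], y∈[2,5] → 3·3 = 9.
|Patch 1| = 24.
|Patch 1 ∖ Patch 2| = |Patch 1| − |Patch 1∩Patch 2| = 24 − 9 = 15.00.

15.00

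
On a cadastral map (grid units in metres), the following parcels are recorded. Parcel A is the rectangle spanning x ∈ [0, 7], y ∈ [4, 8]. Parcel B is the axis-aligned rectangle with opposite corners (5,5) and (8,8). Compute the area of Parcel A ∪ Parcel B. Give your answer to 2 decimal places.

By inclusion–exclusion:
Individual areas: |Parcel A| = 28, |Parcel B| = 9.
|Parcel A∩Parcel B|: x∈[5,7], y∈[5,8] → 2·3 = 6.
|Parcel A ∪ Parcel B| = 37 − 6 = 31.00.

31.00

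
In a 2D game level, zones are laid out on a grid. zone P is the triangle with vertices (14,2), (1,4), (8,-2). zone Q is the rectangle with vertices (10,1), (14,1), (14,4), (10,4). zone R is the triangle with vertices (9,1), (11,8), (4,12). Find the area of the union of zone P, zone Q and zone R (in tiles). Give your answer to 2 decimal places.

By inclusion–exclusion:
Individual areas: |zone P| = 32, |zone Q| = 12, |zone R| = 28.5.
|zone P∩zone Q| = 4.4808.
|zone P∩zone R| = 1.1932.
|zone Q∩zone R| = 0.
|zone P∩zone Q∩zone R| = 0.
|zone P ∪ zone Q ∪ zone R| = 72.5 − 5.674 + 0 = 66.83.

66.83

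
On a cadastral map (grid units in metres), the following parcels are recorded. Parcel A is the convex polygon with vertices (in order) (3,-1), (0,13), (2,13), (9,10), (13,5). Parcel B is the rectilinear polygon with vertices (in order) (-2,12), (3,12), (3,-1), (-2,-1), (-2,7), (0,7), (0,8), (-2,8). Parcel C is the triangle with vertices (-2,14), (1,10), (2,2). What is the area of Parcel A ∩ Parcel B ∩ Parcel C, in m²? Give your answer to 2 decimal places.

0.83

The intersection is the polygon with vertices (0.5,10.667), (1,10), (1.5,6).
By the shoelace formula its area is 0.83.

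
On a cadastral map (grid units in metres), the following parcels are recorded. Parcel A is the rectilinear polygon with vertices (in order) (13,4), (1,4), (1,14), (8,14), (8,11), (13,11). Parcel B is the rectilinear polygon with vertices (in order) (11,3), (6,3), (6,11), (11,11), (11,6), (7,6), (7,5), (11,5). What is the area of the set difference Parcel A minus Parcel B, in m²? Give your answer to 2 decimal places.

74.00

|Parcel A| = 105, |Parcel A∩Parcel B| = 31.
|Parcel A ∖ Parcel B| = |Parcel A| − |Parcel A∩Parcel B| = 105 − 31 = 74.00.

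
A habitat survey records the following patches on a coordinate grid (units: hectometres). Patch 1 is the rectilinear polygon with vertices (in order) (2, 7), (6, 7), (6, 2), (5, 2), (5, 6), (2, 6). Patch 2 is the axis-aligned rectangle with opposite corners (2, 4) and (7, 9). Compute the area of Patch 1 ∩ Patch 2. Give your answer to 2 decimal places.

6.00

The intersection is the polygon with vertices (6,7), (6,4), (5,4), (5,6), (2,6), (2,7).
By the shoelace formula its area is 6.00.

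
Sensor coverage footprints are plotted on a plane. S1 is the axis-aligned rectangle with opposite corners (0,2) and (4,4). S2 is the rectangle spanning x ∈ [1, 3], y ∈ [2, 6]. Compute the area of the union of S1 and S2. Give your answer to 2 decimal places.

By inclusion–exclusion:
Individual areas: |S1| = 8, |S2| = 8.
|S1∩S2|: x∈[1,3], y∈[2,4] → 2·2 = 4.
|S1 ∪ S2| = 16 − 4 = 12.00.

12.00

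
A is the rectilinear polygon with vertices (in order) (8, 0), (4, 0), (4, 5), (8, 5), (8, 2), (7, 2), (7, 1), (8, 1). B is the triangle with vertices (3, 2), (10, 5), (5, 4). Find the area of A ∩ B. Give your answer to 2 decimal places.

The intersection is the polygon with vertices (4,3), (5,4), (8,4.6), (8,4.143), (4,2.429).
By the shoelace formula its area is 3.26.

3.26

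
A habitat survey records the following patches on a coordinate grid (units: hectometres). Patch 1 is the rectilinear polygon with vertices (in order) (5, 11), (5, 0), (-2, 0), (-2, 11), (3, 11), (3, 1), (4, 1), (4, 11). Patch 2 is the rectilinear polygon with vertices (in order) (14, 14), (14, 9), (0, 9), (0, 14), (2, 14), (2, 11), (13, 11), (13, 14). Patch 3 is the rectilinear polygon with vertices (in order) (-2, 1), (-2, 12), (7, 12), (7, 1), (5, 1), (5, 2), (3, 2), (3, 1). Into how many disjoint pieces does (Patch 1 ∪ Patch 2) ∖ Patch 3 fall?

3

(Patch 1 ∪ Patch 2) ∖ Patch 3 splits into 3 disjoint pieces (area 8, area 4, area 17).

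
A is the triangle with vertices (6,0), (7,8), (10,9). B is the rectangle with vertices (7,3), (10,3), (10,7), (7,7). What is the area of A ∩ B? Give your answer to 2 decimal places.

The intersection is the polygon with vertices (7.333,3), (7,3), (7,7), (9.111,7).
By the shoelace formula its area is 4.89.

4.89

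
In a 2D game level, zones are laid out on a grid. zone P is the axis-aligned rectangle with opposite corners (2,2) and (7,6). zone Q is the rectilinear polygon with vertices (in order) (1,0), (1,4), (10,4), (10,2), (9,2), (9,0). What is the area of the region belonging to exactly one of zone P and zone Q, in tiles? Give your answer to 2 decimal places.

34.00

|zone P| = 20, |zone Q| = 34, |zone P∩zone Q| = 10.
|zone P △ zone Q| = |zone P| + |zone Q| − 2·|zone P∩zone Q| = 20 + 34 − 20 = 34.00.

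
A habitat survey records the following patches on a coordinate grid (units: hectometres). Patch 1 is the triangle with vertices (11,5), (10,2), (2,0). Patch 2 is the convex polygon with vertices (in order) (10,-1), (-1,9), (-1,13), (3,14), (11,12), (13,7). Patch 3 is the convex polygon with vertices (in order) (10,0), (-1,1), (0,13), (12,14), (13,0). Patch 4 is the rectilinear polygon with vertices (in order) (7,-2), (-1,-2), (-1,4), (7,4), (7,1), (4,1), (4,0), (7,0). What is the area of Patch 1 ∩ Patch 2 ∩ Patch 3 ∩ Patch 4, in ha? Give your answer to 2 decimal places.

The intersection is the polygon with vertices (6.283,2.379), (7,2.778), (7,1.727).
By the shoelace formula its area is 0.38.

0.38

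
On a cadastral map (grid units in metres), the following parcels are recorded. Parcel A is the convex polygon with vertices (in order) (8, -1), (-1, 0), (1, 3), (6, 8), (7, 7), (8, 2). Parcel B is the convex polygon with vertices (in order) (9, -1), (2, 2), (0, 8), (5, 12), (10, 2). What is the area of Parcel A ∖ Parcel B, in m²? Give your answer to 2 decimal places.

14.79

|Parcel A| = 47, |Parcel A∩Parcel B| = 32.2143.
|Parcel A ∖ Parcel B| = |Parcel A| − |Parcel A∩Parcel B| = 47 − 32.2143 = 14.79.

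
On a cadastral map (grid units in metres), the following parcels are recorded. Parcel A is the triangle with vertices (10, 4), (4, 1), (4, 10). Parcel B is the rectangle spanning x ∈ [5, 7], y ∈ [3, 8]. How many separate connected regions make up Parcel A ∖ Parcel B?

Parcel A ∖ Parcel B is a single connected region.

1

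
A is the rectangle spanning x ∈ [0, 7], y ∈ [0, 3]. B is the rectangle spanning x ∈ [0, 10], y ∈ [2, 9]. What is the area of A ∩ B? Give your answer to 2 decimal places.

7.00

|A∩B|: x∈[0,7], y∈[2,3] → 7·1 = 7.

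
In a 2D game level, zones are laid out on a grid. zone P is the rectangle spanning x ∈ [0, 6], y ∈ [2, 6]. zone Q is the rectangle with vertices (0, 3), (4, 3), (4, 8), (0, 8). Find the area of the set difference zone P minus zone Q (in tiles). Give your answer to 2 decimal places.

|zone P∩zone Q|: x∈[0,4], y∈[3,6] → 4·3 = 12.
|zone P| = 24.
|zone P ∖ zone Q| = |zone P| − |zone P∩zone Q| = 24 − 12 = 12.00.

12.00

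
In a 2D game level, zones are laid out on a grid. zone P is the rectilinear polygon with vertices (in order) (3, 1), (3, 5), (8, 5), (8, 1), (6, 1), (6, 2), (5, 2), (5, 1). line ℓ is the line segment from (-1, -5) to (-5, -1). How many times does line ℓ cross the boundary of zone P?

0

The segment lies entirely outside zone P and never meets its boundary.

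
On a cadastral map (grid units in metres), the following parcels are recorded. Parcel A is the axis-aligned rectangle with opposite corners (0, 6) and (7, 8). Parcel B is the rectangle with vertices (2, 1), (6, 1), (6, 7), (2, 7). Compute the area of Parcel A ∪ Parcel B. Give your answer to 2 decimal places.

By inclusion–exclusion:
Individual areas: |Parcel A| = 14, |Parcel B| = 24.
|Parcel A∩Parcel B|: x∈[2,6], y∈[6,7] → 4·1 = 4.
|Parcel A ∪ Parcel B| = 38 − 4 = 34.00.

34.00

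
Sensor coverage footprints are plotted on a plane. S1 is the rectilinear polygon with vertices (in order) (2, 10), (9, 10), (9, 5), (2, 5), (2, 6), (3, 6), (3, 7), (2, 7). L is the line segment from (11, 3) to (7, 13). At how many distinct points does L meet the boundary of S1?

The segment meets the boundary at (8.2,10), (9,8).

2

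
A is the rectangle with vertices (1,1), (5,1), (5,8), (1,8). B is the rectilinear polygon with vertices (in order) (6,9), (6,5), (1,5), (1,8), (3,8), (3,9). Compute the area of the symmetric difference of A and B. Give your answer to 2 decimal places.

22.00

|A| = 28, |B| = 18, |A∩B| = 12.
|A △ B| = |A| + |B| − 2·|A∩B| = 28 + 18 − 24 = 22.00.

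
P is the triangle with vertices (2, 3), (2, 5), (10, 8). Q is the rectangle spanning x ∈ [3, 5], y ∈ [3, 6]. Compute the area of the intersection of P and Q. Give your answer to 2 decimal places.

The intersection is the polygon with vertices (4.667,6), (5,6), (5,4.875), (3,3.625), (3,5.375).
By the shoelace formula its area is 2.98.

2.98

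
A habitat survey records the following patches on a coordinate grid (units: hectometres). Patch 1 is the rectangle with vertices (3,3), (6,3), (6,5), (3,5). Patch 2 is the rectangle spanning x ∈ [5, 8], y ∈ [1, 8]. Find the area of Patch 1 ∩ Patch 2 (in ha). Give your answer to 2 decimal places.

2.00

|Patch 1∩Patch 2|: x∈[5,6], y∈[3,5] → 1·2 = 2.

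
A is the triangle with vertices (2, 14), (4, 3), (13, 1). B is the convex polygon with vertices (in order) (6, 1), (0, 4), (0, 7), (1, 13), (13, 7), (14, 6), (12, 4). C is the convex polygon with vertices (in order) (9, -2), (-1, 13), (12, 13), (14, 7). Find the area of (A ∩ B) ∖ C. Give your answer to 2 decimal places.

|A ∩ B| = 41.2361.
|(A ∩ B) ∩ C| = 38.0092.
|(A ∩ B) ∖ C| = 41.2361 − 38.0092 = 3.23.

3.23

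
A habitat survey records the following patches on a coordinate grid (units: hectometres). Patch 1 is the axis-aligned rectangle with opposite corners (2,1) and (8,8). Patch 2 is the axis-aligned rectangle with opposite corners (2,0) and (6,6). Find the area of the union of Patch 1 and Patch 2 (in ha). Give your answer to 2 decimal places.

46.00

By inclusion–exclusion:
Individual areas: |Patch 1| = 42, |Patch 2| = 24.
|Patch 1∩Patch 2|: x∈[2,6], y∈[1,6] → 4·5 = 20.
|Patch 1 ∪ Patch 2| = 66 − 20 = 46.00.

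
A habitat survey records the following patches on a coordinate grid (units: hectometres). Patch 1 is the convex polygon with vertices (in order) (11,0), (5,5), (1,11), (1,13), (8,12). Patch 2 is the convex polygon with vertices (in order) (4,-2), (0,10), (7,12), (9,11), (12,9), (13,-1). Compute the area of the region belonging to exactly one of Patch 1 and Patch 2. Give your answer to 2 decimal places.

90.57

|Patch 1| = 58.5, |Patch 2| = 131.5, |Patch 1∩Patch 2| = 49.7143.
|Patch 1 △ Patch 2| = |Patch 1| + |Patch 2| − 2·|Patch 1∩Patch 2| = 58.5 + 131.5 − 99.4286 = 90.57.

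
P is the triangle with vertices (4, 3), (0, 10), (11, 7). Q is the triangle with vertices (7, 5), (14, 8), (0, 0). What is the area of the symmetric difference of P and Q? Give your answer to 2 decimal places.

38.36

|P| = 32.5, |Q| = 7, |P∩Q| = 0.5714.
|P △ Q| = |P| + |Q| − 2·|P∩Q| = 32.5 + 7 − 1.1429 = 38.36.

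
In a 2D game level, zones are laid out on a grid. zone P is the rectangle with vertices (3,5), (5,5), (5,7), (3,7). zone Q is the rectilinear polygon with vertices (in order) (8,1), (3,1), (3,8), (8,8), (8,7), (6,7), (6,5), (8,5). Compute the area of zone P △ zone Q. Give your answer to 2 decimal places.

|zone P| = 4, |zone Q| = 31, |zone P∩zone Q| = 4.
|zone P △ zone Q| = |zone P| + |zone Q| − 2·|zone P∩zone Q| = 4 + 31 − 8 = 27.00.

27.00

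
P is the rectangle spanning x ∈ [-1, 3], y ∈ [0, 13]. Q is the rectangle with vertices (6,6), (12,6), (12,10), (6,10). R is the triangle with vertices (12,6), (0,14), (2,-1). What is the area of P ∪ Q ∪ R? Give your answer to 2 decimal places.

By inclusion–exclusion:
Individual areas: |P| = 52, |Q| = 24, |R| = 82.
|P∩Q| = 0 (no overlap).
|P∩R| = 25.25.
|Q∩R| = 12.
|P∩Q∩R| = 0.
|P ∪ Q ∪ R| = 158 − 37.25 + 0 = 120.75.

120.75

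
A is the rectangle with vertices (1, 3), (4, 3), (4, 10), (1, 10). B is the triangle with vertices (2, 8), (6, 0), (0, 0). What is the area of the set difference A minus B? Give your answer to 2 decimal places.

12.00

|A| = 21, |A∩B| = 9.
|A ∖ B| = |A| − |A∩B| = 21 − 9 = 12.00.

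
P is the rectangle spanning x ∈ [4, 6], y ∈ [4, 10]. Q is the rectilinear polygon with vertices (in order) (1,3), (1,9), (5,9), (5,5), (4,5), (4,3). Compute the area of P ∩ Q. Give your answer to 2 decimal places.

4.00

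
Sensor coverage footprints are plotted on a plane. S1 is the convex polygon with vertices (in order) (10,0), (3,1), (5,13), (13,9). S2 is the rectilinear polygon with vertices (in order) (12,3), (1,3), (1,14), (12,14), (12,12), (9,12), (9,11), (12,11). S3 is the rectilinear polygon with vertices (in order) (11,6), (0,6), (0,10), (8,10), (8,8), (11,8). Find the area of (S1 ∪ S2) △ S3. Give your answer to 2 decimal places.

|S1 ∪ S2| = 138.4167.
|(S1 ∪ S2) ∩ S3| = 34.
|(S1 ∪ S2) △ S3| = 138.4167 + 38 − 68 = 108.42.

108.42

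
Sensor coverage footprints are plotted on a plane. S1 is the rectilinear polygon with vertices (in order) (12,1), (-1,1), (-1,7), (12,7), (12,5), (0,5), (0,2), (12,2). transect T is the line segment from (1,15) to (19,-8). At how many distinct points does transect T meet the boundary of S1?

4

The segment meets the boundary at (11.957,1), (11.174,2), (8.826,5), (7.261,7).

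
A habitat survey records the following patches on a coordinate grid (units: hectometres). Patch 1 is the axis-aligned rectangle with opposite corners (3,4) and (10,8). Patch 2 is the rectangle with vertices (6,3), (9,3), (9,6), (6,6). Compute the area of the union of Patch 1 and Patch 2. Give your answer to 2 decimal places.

31.00

By inclusion–exclusion:
Individual areas: |Patch 1| = 28, |Patch 2| = 9.
|Patch 1∩Patch 2|: x∈[6,9], y∈[4,6] → 3·2 = 6.
|Patch 1 ∪ Patch 2| = 37 − 6 = 31.00.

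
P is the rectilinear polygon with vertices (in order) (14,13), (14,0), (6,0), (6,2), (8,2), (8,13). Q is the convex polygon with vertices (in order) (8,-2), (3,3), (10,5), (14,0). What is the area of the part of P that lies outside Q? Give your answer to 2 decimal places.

|P| = 82, |P∩Q| = 23.4286.
|P ∖ Q| = |P| − |P∩Q| = 82 − 23.4286 = 58.57.

58.57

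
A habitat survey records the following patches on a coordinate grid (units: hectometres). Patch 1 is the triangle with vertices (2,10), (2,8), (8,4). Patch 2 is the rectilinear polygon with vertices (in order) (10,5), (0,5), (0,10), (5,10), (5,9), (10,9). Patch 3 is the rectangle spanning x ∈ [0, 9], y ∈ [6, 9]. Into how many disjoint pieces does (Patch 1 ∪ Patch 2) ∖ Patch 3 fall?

2

(Patch 1 ∪ Patch 2) ∖ Patch 3 splits into 2 disjoint pieces (area 13.25, area 5).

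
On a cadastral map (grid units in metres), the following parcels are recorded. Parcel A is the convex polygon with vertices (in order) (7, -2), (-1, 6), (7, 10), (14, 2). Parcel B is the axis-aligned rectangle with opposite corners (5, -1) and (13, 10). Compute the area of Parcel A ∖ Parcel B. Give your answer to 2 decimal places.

29.23

|Parcel A| = 90, |Parcel A∩Parcel B| = 60.7679.
|Parcel A ∖ Parcel B| = |Parcel A| − |Parcel A∩Parcel B| = 90 − 60.7679 = 29.23.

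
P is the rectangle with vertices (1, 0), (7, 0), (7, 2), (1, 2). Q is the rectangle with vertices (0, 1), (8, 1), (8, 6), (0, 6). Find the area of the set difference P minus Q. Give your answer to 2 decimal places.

6.00

|P∩Q|: x∈[1,7], y∈[1,2] → 6·1 = 6.
|P| = 12.
|P ∖ Q| = |P| − |P∩Q| = 12 − 6 = 6.00.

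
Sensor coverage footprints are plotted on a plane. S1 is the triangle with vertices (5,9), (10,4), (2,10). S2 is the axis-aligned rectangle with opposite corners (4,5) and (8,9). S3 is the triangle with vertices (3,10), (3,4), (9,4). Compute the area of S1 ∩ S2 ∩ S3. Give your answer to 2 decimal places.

0.50

The intersection is the polygon with vertices (4,8.5), (4,9), (6,7).
By the shoelace formula its area is 0.50.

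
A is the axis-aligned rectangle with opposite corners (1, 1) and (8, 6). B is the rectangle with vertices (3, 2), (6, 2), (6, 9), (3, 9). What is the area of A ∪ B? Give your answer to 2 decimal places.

44.00

By inclusion–exclusion:
Individual areas: |A| = 35, |B| = 21.
|A∩B|: x∈[3,6], y∈[2,6] → 3·4 = 12.
|A ∪ B| = 56 − 12 = 44.00.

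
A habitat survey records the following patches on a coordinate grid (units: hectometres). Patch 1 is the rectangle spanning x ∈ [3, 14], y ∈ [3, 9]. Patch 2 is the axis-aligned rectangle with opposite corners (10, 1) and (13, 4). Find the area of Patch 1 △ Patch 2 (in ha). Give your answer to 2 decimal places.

|Patch 1∩Patch 2|: x∈[10,13], y∈[3,4] → 3·1 = 3.
|Patch 1 △ Patch 2| = |Patch 1| + |Patch 2| − 2·|Patch 1∩Patch 2| = 66 + 9 − 6 = 69.00.

69.00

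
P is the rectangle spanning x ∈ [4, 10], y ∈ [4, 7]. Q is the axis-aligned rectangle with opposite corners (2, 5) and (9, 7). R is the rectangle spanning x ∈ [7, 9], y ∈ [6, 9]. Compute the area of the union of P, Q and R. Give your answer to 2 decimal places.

By inclusion–exclusion:
Individual areas: |P| = 18, |Q| = 14, |R| = 6.
|P∩Q|: x∈[4,9], y∈[5,7] → 5·2 = 10.
|P∩R|: x∈[7,9], y∈[6,7] → 2·1 = 2.
|Q∩R|: x∈[7,9], y∈[6,7] → 2·1 = 2.
|P∩Q∩R| = 2.
|P ∪ Q ∪ R| = 38 − 14 + 2 = 26.00.

26.00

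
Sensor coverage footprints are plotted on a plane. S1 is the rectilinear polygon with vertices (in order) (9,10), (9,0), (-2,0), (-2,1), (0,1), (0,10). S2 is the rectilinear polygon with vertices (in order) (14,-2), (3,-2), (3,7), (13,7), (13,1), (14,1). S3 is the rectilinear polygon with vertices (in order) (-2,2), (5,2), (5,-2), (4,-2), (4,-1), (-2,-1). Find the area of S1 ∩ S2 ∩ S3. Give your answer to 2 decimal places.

The intersection is the polygon with vertices (3,0), (3,2), (5,2), (5,0).
By the shoelace formula its area is 4.00.

4.00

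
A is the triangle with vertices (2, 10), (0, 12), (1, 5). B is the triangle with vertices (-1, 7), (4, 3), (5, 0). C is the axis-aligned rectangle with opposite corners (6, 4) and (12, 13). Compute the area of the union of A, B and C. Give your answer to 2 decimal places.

By inclusion–exclusion:
Individual areas: |A| = 6, |B| = 5.5, |C| = 54.
|A∩B| = 0.0267.
|A∩C| = 0.
|B∩C| = 0.
|A∩B∩C| = 0.
|A ∪ B ∪ C| = 65.5 − 0.0267 + 0 = 65.47.

65.47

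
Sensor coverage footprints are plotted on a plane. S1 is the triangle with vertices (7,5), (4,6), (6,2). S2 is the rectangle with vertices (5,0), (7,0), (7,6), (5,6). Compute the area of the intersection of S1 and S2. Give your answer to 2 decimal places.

The intersection is the polygon with vertices (7,5), (6,2), (5,4), (5,5.667).
By the shoelace formula its area is 4.17.

4.17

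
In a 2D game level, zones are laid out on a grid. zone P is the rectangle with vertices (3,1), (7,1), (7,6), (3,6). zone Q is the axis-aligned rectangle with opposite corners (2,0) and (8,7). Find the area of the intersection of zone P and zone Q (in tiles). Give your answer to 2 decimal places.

|zone P∩zone Q|: x∈[3,7], y∈[1,6] → 4·5 = 20.

20.00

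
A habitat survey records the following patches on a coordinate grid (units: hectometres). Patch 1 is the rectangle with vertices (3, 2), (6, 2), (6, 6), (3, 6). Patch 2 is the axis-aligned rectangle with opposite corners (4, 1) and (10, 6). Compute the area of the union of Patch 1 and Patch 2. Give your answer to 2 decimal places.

By inclusion–exclusion:
Individual areas: |Patch 1| = 12, |Patch 2| = 30.
|Patch 1∩Patch 2|: x∈[4,6], y∈[2,6] → 2·4 = 8.
|Patch 1 ∪ Patch 2| = 42 − 8 = 34.00.

34.00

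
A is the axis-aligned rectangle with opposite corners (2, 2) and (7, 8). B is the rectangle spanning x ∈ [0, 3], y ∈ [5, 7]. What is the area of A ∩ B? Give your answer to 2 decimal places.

|A∩B|: x∈[2,3], y∈[5,7] → 1·2 = 2.

2.00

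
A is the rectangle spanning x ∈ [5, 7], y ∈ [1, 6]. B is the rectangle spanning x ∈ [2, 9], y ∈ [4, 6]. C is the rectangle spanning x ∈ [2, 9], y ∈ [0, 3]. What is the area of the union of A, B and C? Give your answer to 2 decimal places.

By inclusion–exclusion:
Individual areas: |A| = 10, |B| = 14, |C| = 21.
|A∩B|: x∈[5,7], y∈[4,6] → 2·2 = 4.
|A∩C|: x∈[5,7], y∈[1,3] → 2·2 = 4.
|B∩C| = 0 (no overlap).
|A∩B∩C| = 0.
|A ∪ B ∪ C| = 45 − 8 + 0 = 37.00.

37.00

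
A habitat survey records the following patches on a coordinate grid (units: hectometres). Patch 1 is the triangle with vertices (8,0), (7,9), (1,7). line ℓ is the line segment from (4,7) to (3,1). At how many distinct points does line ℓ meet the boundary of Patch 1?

The segment meets the boundary at (3.571,4.429).

1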